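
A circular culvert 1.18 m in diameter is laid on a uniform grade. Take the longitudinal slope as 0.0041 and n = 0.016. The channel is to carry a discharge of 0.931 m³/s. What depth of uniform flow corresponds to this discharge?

Manning's equation rearranged: A R^(2/3) = nQ / (1·√S) = 0.016 × 0.931 / (√0.0041) = 0.2326.
At y = 0.464 m: A R^(2/3) = 0.1583 — too small.
At y = 0.667 m: A R^(2/3) = 0.2966 — too large.
At y = 0.576 m: A R^(2/3) = 0.2326 — close enough.

y_n = 0.576 m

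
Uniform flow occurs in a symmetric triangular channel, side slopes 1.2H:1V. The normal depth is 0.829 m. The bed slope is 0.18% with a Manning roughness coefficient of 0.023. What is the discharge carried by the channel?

Q = 0.709 m³/s

For a triangular section with side slope z = 1.2: A = zy² = 1.2×0.829² = 0.8247 m²; P = 2y√(1+z²) = 2×0.829×1.562 = 2.59 m.
Hydraulic radius R = A/P = 0.8247/2.59 = 0.3184 m.
Manning's equation: Q = (1/n) A R^(2/3) S^(1/2) = (1/0.023) × 0.8247 × 0.3184^(2/3) × 0.0018^(1/2) = 0.709 m³/s.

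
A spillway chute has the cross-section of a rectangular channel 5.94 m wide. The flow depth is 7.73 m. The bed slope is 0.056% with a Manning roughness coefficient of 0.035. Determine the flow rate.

Flow area A = b·y = 5.94 × 7.73 = 45.92 m². Wetted perimeter P = b + 2y = 5.94 + 2×7.73 = 21.4 m.
Hydraulic radius R = A/P = 45.92/21.4 = 2.146 m.
Manning's equation: Q = (1/n) A R^(2/3) S^(1/2) = (1/0.035) × 45.92 × 2.146^(2/3) × 0.00056^(1/2) = 51.6 m³/s.

Q = 51.6 m³/s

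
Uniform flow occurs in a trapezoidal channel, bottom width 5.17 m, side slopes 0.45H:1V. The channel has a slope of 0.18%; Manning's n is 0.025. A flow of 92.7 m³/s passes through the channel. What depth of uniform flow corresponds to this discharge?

Manning's equation rearranged: A R^(2/3) = nQ / (1·√S) = 0.025 × 92.7 / (√0.0018) = 54.62.
Try y = 5.17 m: A R^(2/3) = 68.46 — over.
Try y = 3.58 m: A R^(2/3) = 36.77 — short.
Try y = 4.53 m: A R^(2/3) = 54.6 — matches.

y_n = 4.53 m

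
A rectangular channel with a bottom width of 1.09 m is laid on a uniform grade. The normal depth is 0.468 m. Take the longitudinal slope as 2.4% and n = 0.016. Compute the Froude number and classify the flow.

Flow area A = b·y = 1.09 × 0.468 = 0.5101 m². Wetted perimeter P = b + 2y = 1.09 + 2×0.468 = 2.026 m.
Hydraulic radius R = A/P = 0.5101/2.026 = 0.2518 m.
V = (1/n) R^(2/3) √S = (1/0.016) × 0.2518^(2/3) × √0.024 = 3.861 m/s. Hydraulic depth D_h = A/T = 0.5101/1.09 = 0.468 m.
Froude number Fr = V/√(g·D_h) = 3.861/√(9.81×0.468) = 1.8, which is greater than 1, so the flow is supercritical.

supercritical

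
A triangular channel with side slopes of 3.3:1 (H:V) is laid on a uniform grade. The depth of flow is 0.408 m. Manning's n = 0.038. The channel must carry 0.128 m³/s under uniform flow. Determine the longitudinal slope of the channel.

S = 0.000692

For a triangular section with side slope z = 3.3: A = zy² = 3.3×0.408² = 0.5493 m²; P = 2y√(1+z²) = 2×0.408×3.448 = 2.814 m.
Hydraulic radius R = A/P = 0.5493/2.814 = 0.1952 m.
From Manning's equation, S = [nQ / (1 A R^(2/3))]² = [0.038 × 0.128 / (1 × 0.5493 × 0.1952^(2/3))]² = 0.000692.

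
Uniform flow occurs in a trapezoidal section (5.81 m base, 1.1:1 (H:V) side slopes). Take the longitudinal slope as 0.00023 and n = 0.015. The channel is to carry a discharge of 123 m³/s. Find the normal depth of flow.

y_n = 5.24 m

Manning's equation rearranged: A R^(2/3) = nQ / (1·√S) = 0.015 × 123 / (√0.00023) = 121.7.
Trying y = 5.69 m: A R^(2/3) = 143.5 — high.
Trying y = 4.69 m: A R^(2/3) = 97.38 — low.
Trying y = 5.24 m: A R^(2/3) = 121.5 — matches.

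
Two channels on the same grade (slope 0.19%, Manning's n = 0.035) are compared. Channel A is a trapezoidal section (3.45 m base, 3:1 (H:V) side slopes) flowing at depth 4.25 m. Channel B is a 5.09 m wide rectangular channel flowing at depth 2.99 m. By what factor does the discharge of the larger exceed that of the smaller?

Channel A: With bottom width b = 3.45 m and side slope z = 3: A = (b + zy)y = (3.45 + 3×4.25)×4.25 = 68.85 m²; P = b + 2y√(1+z²) = 3.45 + 2×4.25×3.162 = 30.33 m. Hydraulic radius R = A/P = 68.85/30.33 = 2.27 m. Q_A = (1/0.035)·68.85·2.27^(2/3)·√0.0019 = 148.1 m³/s.
Channel B: Flow area A = b·y = 5.09 × 2.99 = 15.22 m². Wetted perimeter P = b + 2y = 5.09 + 2×2.99 = 11.07 m. Hydraulic radius R = A/P = 15.22/11.07 = 1.375 m. Q_B = (1/0.035)·15.22·1.375^(2/3)·√0.0019 = 23.43 m³/s.
The larger discharge is 148.1 m³/s and the smaller is 23.43 m³/s; the ratio is 6.32.

6.32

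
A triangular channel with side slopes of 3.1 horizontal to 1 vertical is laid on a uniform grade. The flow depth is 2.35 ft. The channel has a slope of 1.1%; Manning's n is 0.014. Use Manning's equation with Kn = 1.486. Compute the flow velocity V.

V = 12 ft/s

For a triangular section with side slope z = 3.1: A = zy² = 3.1×2.35² = 17.12 ft²; P = 2y√(1+z²) = 2×2.35×3.257 = 15.31 ft.
Hydraulic radius R = A/P = 17.12/15.31 = 1.118 ft.
From Manning's equation, V = (1.486/n) R^(2/3) S^(1/2) = (1.486/0.014) × 1.118^(2/3) × 0.011^(1/2) = 12 ft/s.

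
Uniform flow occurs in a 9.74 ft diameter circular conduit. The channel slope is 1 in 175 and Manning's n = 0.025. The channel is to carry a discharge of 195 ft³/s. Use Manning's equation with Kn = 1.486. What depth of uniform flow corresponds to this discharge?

y_n = 3.8 ft

Manning's equation rearranged: A R^(2/3) = nQ / (1.486·√S) = 0.025 × 195 / (1.486 × √0.005714) = 43.4.
Trying y = 3.04 ft: A R^(2/3) = 28.51 — short.
Trying y = 4.38 ft: A R^(2/3) = 56.1 — over.
Trying y = 3.8 ft: A R^(2/3) = 43.41 — ≈ 43.4.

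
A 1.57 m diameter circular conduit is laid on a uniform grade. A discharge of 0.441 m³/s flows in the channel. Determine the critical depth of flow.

At critical depth, Q² T / (g A³) = 1, i.e. A³/T = Q²/g = 0.441²/9.81 = 0.01982.
At y = 0.42 m: A³/T = 0.0519 — over.
At y = 0.239 m: A³/T = 0.005707 — short.
At y = 0.328 m: A³/T = 0.01978 — matches.

y_c = 0.328 m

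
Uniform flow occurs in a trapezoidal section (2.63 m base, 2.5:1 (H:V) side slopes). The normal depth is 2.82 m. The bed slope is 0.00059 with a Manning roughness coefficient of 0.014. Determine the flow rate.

With bottom width b = 2.63 m and side slope z = 2.5: A = (b + zy)y = (2.63 + 2.5×2.82)×2.82 = 27.3 m²; P = b + 2y√(1+z²) = 2.63 + 2×2.82×2.693 = 17.82 m.
Hydraulic radius R = A/P = 27.3/17.82 = 1.532 m.
Manning's equation: Q = (1/n) A R^(2/3) S^(1/2) = (1/0.014) × 27.3 × 1.532^(2/3) × 0.00059^(1/2) = 62.9 m³/s.

Q = 62.9 m³/s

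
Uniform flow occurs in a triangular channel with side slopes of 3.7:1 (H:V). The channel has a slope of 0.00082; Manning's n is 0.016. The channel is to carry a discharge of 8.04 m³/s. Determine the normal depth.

y_n = 1.29 m

Manning's equation rearranged: A R^(2/3) = nQ / (1·√S) = 0.016 × 8.04 / (√0.00082) = 4.492.
Try y = 1.05 m: A R^(2/3) = 2.593 — too small.
Try y = 1.51 m: A R^(2/3) = 6.833 — too large.
Try y = 1.29 m: A R^(2/3) = 4.49 — matches.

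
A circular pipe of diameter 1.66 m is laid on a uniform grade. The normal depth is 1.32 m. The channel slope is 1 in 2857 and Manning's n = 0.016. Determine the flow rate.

Q = 1.37 m³/s

For a circular section of diameter D = 1.66 m at depth y = 1.32 m, the central angle is θ = 2 arccos(1 − 2y/D) = 4.405 rad. Then A = (D²/8)(θ − sin θ) = 1.845 m² and P = Dθ/2 = 3.656 m.
Hydraulic radius R = A/P = 1.845/3.656 = 0.5048 m.
Manning's equation: Q = (1/n) A R^(2/3) S^(1/2) = (1/0.016) × 1.845 × 0.5048^(2/3) × 0.00035^(1/2) = 1.37 m³/s.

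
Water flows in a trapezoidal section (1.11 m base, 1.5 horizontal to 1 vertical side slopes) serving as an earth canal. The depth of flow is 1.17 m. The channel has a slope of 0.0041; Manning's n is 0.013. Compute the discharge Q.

Q = 12.1 m³/s

With bottom width b = 1.11 m and side slope z = 1.5: A = (b + zy)y = (1.11 + 1.5×1.17)×1.17 = 3.352 m²; P = b + 2y√(1+z²) = 1.11 + 2×1.17×1.803 = 5.328 m.
Hydraulic radius R = A/P = 3.352/5.328 = 0.6291 m.
Manning's equation: Q = (1/n) A R^(2/3) S^(1/2) = (1/0.013) × 3.352 × 0.6291^(2/3) × 0.0041^(1/2) = 12.1 m³/s.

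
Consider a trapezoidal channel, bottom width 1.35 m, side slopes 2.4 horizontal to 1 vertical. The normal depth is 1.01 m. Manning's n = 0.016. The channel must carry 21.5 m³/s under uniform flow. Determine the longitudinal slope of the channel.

With bottom width b = 1.35 m and side slope z = 2.4: A = (b + zy)y = (1.35 + 2.4×1.01)×1.01 = 3.812 m²; P = b + 2y√(1+z²) = 1.35 + 2×1.01×2.6 = 6.602 m.
Hydraulic radius R = A/P = 3.812/6.602 = 0.5774 m.
From Manning's equation, S = [nQ / (1 A R^(2/3))]² = [0.016 × 21.5 / (1 × 3.812 × 0.5774^(2/3))]² = 0.0169.

S = 0.0169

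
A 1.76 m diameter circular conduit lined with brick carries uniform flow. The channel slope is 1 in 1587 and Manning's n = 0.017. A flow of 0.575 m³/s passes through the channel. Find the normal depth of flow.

Manning's equation rearranged: A R^(2/3) = nQ / (1·√S) = 0.017 × 0.575 / (√0.0006301) = 0.3894.
At y = 0.732 m: A R^(2/3) = 0.5092 — over.
At y = 0.633 m: A R^(2/3) = 0.3895 — matches.

y_n = 0.633 m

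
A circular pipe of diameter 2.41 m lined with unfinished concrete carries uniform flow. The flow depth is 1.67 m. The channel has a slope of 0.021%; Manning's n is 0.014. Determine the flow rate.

For a circular section of diameter D = 2.41 m at depth y = 1.67 m, the central angle is θ = 2 arccos(1 − 2y/D) = 3.934 rad. Then A = (D²/8)(θ − sin θ) = 3.373 m² and P = Dθ/2 = 4.74 m.
Hydraulic radius R = A/P = 3.373/4.74 = 0.7115 m.
Manning's equation: Q = (1/n) A R^(2/3) S^(1/2) = (1/0.014) × 3.373 × 0.7115^(2/3) × 0.00021^(1/2) = 2.78 m³/s.

Q = 2.78 m³/s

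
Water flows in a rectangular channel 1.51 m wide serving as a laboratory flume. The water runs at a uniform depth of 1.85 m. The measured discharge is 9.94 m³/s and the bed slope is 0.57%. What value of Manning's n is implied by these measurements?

n = 0.014

Flow area A = b·y = 1.51 × 1.85 = 2.794 m². Wetted perimeter P = b + 2y = 1.51 + 2×1.85 = 5.21 m.
Hydraulic radius R = A/P = 2.794/5.21 = 0.5362 m.
Rearranging Manning's equation: n = (1/Q) A R^(2/3) S^(1/2) = (1/9.94) × 2.794 × 0.5362^(2/3) × √0.0057 = 0.014.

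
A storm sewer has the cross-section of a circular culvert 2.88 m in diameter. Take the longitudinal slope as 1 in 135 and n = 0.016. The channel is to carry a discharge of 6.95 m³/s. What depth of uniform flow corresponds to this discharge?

Manning's equation rearranged: A R^(2/3) = nQ / (1·√S) = 0.016 × 6.95 / (√0.007407) = 1.292.
Trying y = 1.15 m: A R^(2/3) = 1.758 — over.
Trying y = 0.733 m: A R^(2/3) = 0.7427 — short.
Trying y = 0.975 m: A R^(2/3) = 1.292 — ≈ 1.292.

y_n = 0.975 m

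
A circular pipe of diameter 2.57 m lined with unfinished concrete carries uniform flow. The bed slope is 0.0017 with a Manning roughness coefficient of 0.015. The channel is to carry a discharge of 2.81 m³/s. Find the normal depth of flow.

y_n = 0.903 m

Manning's equation rearranged: A R^(2/3) = nQ / (1·√S) = 0.015 × 2.81 / (√0.0017) = 1.022.
At y = 0.8 m: A R^(2/3) = 0.8123 — too small.
At y = 1.11 m: A R^(2/3) = 1.496 — too large.
At y = 0.903 m: A R^(2/3) = 1.023 — close enough.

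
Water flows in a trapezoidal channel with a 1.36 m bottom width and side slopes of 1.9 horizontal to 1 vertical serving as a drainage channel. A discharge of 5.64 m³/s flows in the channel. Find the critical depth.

At critical depth, Q² T / (g A³) = 1, i.e. A³/T = Q²/g = 5.64²/9.81 = 3.243.
Trying y = 0.577 m: A³/T = 0.8014 — short.
Trying y = 1.03 m: A³/T = 7.562 — over.
Trying y = 0.832 m: A³/T = 3.239 — close enough.

y_c = 0.832 m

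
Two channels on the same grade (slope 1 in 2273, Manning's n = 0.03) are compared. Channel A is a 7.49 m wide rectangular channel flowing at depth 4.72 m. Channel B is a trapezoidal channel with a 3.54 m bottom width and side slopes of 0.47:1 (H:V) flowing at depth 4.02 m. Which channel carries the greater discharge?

channel A

Channel A: Flow area A = b·y = 7.49 × 4.72 = 35.35 m². Wetted perimeter P = b + 2y = 7.49 + 2×4.72 = 16.93 m. Hydraulic radius R = A/P = 35.35/16.93 = 2.088 m. Q_A = (1/0.03)·35.35·2.088^(2/3)·√0.0004399 = 40.38 m³/s.
Channel B: With bottom width b = 3.54 m and side slope z = 0.47: A = (b + zy)y = (3.54 + 0.47×4.02)×4.02 = 21.83 m²; P = b + 2y√(1+z²) = 3.54 + 2×4.02×1.105 = 12.42 m. Hydraulic radius R = A/P = 21.83/12.42 = 1.757 m. Q_B = (1/0.03)·21.83·1.757^(2/3)·√0.0004399 = 22.22 m³/s.
Q_A = 40.38 m³/s vs Q_B = 22.22 m³/s, so channel A carries more.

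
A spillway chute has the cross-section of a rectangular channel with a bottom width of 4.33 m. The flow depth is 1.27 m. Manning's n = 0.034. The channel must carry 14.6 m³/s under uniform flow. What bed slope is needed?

Flow area A = b·y = 4.33 × 1.27 = 5.499 m². Wetted perimeter P = b + 2y = 4.33 + 2×1.27 = 6.87 m.
Hydraulic radius R = A/P = 5.499/6.87 = 0.8005 m.
From Manning's equation, S = [nQ / (1 A R^(2/3))]² = [0.034 × 14.6 / (1 × 5.499 × 0.8005^(2/3))]² = 0.011.

S = 0.011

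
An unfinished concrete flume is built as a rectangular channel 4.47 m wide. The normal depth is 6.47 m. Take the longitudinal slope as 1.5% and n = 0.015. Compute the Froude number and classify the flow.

supercritical

Flow area A = b·y = 4.47 × 6.47 = 28.92 m². Wetted perimeter P = b + 2y = 4.47 + 2×6.47 = 17.41 m.
Hydraulic radius R = A/P = 28.92/17.41 = 1.661 m.
V = (1/n) R^(2/3) √S = (1/0.015) × 1.661^(2/3) × √0.015 = 11.45 m/s. Hydraulic depth D_h = A/T = 28.92/4.47 = 6.47 m.
Froude number Fr = V/√(g·D_h) = 11.45/√(9.81×6.47) = 1.44, which is greater than 1, so the flow is supercritical.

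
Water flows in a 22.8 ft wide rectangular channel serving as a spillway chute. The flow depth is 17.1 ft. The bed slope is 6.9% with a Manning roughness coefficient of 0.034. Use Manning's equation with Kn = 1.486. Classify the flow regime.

supercritical

Flow area A = b·y = 22.8 × 17.1 = 389.9 ft². Wetted perimeter P = b + 2y = 22.8 + 2×17.1 = 57 ft.
Hydraulic radius R = A/P = 389.9/57 = 6.84 ft.
V = (1.486/n) R^(2/3) √S = (1.486/0.034) × 6.84^(2/3) × √0.069 = 41.37 ft/s. Hydraulic depth D_h = A/T = 389.9/22.8 = 17.1 ft.
Froude number Fr = V/√(g·D_h) = 41.37/√(32.2×17.1) = 1.76, which is greater than 1, so the flow is supercritical.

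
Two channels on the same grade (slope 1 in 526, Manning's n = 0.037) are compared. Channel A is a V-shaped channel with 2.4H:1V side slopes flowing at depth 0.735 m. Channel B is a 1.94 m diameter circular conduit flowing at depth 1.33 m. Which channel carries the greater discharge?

channel B

Channel A: For a triangular section with side slope z = 2.4: A = zy² = 2.4×0.735² = 1.297 m²; P = 2y√(1+z²) = 2×0.735×2.6 = 3.822 m. Hydraulic radius R = A/P = 1.297/3.822 = 0.3392 m. Q_A = (1/0.037)·1.297·0.3392^(2/3)·√0.001901 = 0.7432 m³/s.
Channel B: For a circular section of diameter D = 1.94 m at depth y = 1.33 m, the central angle is θ = 2 arccos(1 − 2y/D) = 3.902 rad. Then A = (D²/8)(θ − sin θ) = 2.16 m² and P = Dθ/2 = 3.785 m. Hydraulic radius R = A/P = 2.16/3.785 = 0.5707 m. Q_B = (1/0.037)·2.16·0.5707^(2/3)·√0.001901 = 1.751 m³/s.
Q_A = 0.7432 m³/s vs Q_B = 1.751 m³/s, so channel B carries more.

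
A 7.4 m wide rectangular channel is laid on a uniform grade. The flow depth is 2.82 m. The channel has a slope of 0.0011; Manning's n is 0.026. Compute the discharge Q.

Flow area A = b·y = 7.4 × 2.82 = 20.87 m². Wetted perimeter P = b + 2y = 7.4 + 2×2.82 = 13.04 m.
Hydraulic radius R = A/P = 20.87/13.04 = 1.6 m.
Manning's equation: Q = (1/n) A R^(2/3) S^(1/2) = (1/0.026) × 20.87 × 1.6^(2/3) × 0.0011^(1/2) = 36.4 m³/s.

Q = 36.4 m³/s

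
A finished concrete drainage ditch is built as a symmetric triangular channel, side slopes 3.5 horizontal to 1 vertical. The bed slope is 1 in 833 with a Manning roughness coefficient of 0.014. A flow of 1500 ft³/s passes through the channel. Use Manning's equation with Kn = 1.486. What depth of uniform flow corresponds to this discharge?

y_n = 7.15 ft

Manning's equation rearranged: A R^(2/3) = nQ / (1.486·√S) = 0.014 × 1500 / (1.486 × √0.0012) = 407.9.
Trying y = 7.75 ft: A R^(2/3) = 505.2 — over.
Trying y = 7.15 ft: A R^(2/3) = 407.5 — close enough.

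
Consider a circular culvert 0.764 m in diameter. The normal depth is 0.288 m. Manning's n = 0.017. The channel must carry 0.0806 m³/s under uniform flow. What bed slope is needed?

S = 0.00089

For a circular section of diameter D = 0.764 m at depth y = 0.288 m, the central angle is θ = 2 arccos(1 − 2y/D) = 2.644 rad. Then A = (D²/8)(θ − sin θ) = 0.1581 m² and P = Dθ/2 = 1.01 m.
Hydraulic radius R = A/P = 0.1581/1.01 = 0.1565 m.
From Manning's equation, S = [nQ / (1 A R^(2/3))]² = [0.017 × 0.0806 / (1 × 0.1581 × 0.1565^(2/3))]² = 0.00089.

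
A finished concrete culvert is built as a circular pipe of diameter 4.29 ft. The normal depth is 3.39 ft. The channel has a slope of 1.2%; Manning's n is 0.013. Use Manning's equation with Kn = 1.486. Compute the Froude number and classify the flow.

For a circular section of diameter D = 4.29 ft at depth y = 3.39 ft, the central angle is θ = 2 arccos(1 − 2y/D) = 4.38 rad. Then A = (D²/8)(θ − sin θ) = 12.25 ft² and P = Dθ/2 = 9.395 ft.
Hydraulic radius R = A/P = 12.25/9.395 = 1.304 ft.
V = (1.486/n) R^(2/3) √S = (1.486/0.013) × 1.304^(2/3) × √0.012 = 14.95 ft/s. Hydraulic depth D_h = A/T = 12.25/3.493 = 3.507 ft.
Froude number Fr = V/√(g·D_h) = 14.95/√(32.2×3.507) = 1.41, which is greater than 1, so the flow is supercritical.

supercritical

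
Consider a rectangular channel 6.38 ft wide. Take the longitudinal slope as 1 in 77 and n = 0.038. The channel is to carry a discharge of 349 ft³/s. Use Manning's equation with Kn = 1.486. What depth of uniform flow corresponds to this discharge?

y_n = 7.23 ft

Manning's equation rearranged: A R^(2/3) = nQ / (1.486·√S) = 0.038 × 349 / (1.486 × √0.01299) = 78.31.
Try y = 5.73 ft: A R^(2/3) = 58.98 — low.
Try y = 7.96 ft: A R^(2/3) = 87.91 — high.
Try y = 7.23 ft: A R^(2/3) = 78.34 — matches.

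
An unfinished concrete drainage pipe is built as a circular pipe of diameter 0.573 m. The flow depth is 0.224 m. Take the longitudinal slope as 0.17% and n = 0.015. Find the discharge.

For a circular section of diameter D = 0.573 m at depth y = 0.224 m, the central angle is θ = 2 arccos(1 − 2y/D) = 2.702 rad. Then A = (D²/8)(θ − sin θ) = 0.09341 m² and P = Dθ/2 = 0.7741 m.
Hydraulic radius R = A/P = 0.09341/0.7741 = 0.1207 m.
Manning's equation: Q = (1/n) A R^(2/3) S^(1/2) = (1/0.015) × 0.09341 × 0.1207^(2/3) × 0.0017^(1/2) = 0.0627 m³/s.

Q = 0.0627 m³/s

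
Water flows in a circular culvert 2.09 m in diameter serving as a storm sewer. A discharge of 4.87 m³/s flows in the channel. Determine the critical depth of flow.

y_c = 1.05 m

At critical depth, Q² T / (g A³) = 1, i.e. A³/T = Q²/g = 4.87²/9.81 = 2.418.
At y = 0.903 m: A³/T = 1.381 — short.
At y = 1.32 m: A³/T = 5.904 — over.
At y = 1.05 m: A³/T = 2.459 — ≈ 2.418.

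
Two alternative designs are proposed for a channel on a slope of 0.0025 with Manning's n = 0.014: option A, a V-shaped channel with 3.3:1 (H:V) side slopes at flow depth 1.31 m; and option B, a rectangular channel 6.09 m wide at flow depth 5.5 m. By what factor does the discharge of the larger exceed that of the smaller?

12.6

Channel A: For a triangular section with side slope z = 3.3: A = zy² = 3.3×1.31² = 5.663 m²; P = 2y√(1+z²) = 2×1.31×3.448 = 9.034 m. Hydraulic radius R = A/P = 5.663/9.034 = 0.6269 m. Q_A = (1/0.014)·5.663·0.6269^(2/3)·√0.0025 = 14.81 m³/s.
Channel B: Flow area A = b·y = 6.09 × 5.5 = 33.49 m². Wetted perimeter P = b + 2y = 6.09 + 2×5.5 = 17.09 m. Hydraulic radius R = A/P = 33.49/17.09 = 1.96 m. Q_B = (1/0.014)·33.49·1.96^(2/3)·√0.0025 = 187.3 m³/s.
The larger discharge is 187.3 m³/s and the smaller is 14.81 m³/s; the ratio is 12.6.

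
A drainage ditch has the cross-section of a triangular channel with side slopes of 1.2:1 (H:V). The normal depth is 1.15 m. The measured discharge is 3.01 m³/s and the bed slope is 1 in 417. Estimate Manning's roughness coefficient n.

For a triangular section with side slope z = 1.2: A = zy² = 1.2×1.15² = 1.587 m²; P = 2y√(1+z²) = 2×1.15×1.562 = 3.593 m.
Hydraulic radius R = A/P = 1.587/3.593 = 0.4417 m.
Rearranging Manning's equation: n = (1/Q) A R^(2/3) S^(1/2) = (1/3.01) × 1.587 × 0.4417^(2/3) × √0.002398 = 0.015.

n = 0.015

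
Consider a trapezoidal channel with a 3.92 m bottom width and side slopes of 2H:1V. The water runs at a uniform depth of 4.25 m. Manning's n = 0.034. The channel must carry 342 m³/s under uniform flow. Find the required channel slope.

S = 0.016

With bottom width b = 3.92 m and side slope z = 2: A = (b + zy)y = (3.92 + 2×4.25)×4.25 = 52.78 m²; P = b + 2y√(1+z²) = 3.92 + 2×4.25×2.236 = 22.93 m.
Hydraulic radius R = A/P = 52.78/22.93 = 2.302 m.
From Manning's equation, S = [nQ / (1 A R^(2/3))]² = [0.034 × 342 / (1 × 52.78 × 2.302^(2/3))]² = 0.016.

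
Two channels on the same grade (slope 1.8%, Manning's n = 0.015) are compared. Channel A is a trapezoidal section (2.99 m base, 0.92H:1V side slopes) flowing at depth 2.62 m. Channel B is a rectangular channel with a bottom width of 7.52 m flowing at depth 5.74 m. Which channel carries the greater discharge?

Channel A: With bottom width b = 2.99 m and side slope z = 0.92: A = (b + zy)y = (2.99 + 0.92×2.62)×2.62 = 14.15 m²; P = b + 2y√(1+z²) = 2.99 + 2×2.62×1.359 = 10.11 m. Hydraulic radius R = A/P = 14.15/10.11 = 1.399 m. Q_A = (1/0.015)·14.15·1.399^(2/3)·√0.018 = 158.3 m³/s.
Channel B: Flow area A = b·y = 7.52 × 5.74 = 43.16 m². Wetted perimeter P = b + 2y = 7.52 + 2×5.74 = 19 m. Hydraulic radius R = A/P = 43.16/19 = 2.272 m. Q_B = (1/0.015)·43.16·2.272^(2/3)·√0.018 = 667.2 m³/s.
Q_A = 158.3 m³/s vs Q_B = 667.2 m³/s, so channel B carries more.

channel B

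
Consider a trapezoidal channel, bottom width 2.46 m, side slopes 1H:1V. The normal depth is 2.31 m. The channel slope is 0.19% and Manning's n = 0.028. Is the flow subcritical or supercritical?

With bottom width b = 2.46 m and side slope z = 1: A = (b + zy)y = (2.46 + 1×2.31)×2.31 = 11.02 m²; P = b + 2y√(1+z²) = 2.46 + 2×2.31×1.414 = 8.994 m.
Hydraulic radius R = A/P = 11.02/8.994 = 1.225 m.
V = (1/n) R^(2/3) √S = (1/0.028) × 1.225^(2/3) × √0.0019 = 1.782 m/s. Hydraulic depth D_h = A/T = 11.02/7.08 = 1.556 m.
Froude number Fr = V/√(g·D_h) = 1.782/√(9.81×1.556) = 0.456, which is less than 1, so the flow is subcritical.

subcritical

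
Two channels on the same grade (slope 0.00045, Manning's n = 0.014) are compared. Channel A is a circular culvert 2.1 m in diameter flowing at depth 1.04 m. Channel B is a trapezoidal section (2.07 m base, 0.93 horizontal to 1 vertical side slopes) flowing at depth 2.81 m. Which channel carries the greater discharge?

Channel A: For a circular section of diameter D = 2.1 m at depth y = 1.04 m, the central angle is θ = 2 arccos(1 − 2y/D) = 3.123 rad. Then A = (D²/8)(θ − sin θ) = 1.711 m² and P = Dθ/2 = 3.279 m. Hydraulic radius R = A/P = 1.711/3.279 = 0.5218 m. Q_A = (1/0.014)·1.711·0.5218^(2/3)·√0.00045 = 1.68 m³/s.
Channel B: With bottom width b = 2.07 m and side slope z = 0.93: A = (b + zy)y = (2.07 + 0.93×2.81)×2.81 = 13.16 m²; P = b + 2y√(1+z²) = 2.07 + 2×2.81×1.366 = 9.745 m. Hydraulic radius R = A/P = 13.16/9.745 = 1.35 m. Q_B = (1/0.014)·13.16·1.35^(2/3)·√0.00045 = 24.36 m³/s.
Q_A = 1.68 m³/s vs Q_B = 24.36 m³/s, so channel B carries more.

channel B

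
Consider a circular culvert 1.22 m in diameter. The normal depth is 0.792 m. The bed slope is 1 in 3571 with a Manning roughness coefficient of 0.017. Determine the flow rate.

For a circular section of diameter D = 1.22 m at depth y = 0.792 m, the central angle is θ = 2 arccos(1 − 2y/D) = 3.748 rad. Then A = (D²/8)(θ − sin θ) = 0.8032 m² and P = Dθ/2 = 2.286 m.
Hydraulic radius R = A/P = 0.8032/2.286 = 0.3514 m.
Manning's equation: Q = (1/n) A R^(2/3) S^(1/2) = (1/0.017) × 0.8032 × 0.3514^(2/3) × 0.00028^(1/2) = 0.394 m³/s.

Q = 0.394 m³/s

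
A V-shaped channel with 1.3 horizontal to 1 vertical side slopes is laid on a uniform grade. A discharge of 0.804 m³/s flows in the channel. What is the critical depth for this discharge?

y_c = 0.6 m

At critical depth, Q² T / (g A³) = 1, i.e. A³/T = Q²/g = 0.804²/9.81 = 0.06589.
Trying y = 0.677 m: A³/T = 0.1202 — over.
Trying y = 0.461 m: A³/T = 0.01759 — short.
Trying y = 0.6 m: A³/T = 0.06571 — matches.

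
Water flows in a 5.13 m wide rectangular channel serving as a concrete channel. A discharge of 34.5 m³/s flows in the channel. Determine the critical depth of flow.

For a rectangular channel, critical depth y_c = (q²/g)^(1/3) where q = Q/b = 34.5/5.13 = 6.725 m²/s.
So y_c = (6.725²/9.81)^(1/3) = 1.66 m.

y_c = 1.66 m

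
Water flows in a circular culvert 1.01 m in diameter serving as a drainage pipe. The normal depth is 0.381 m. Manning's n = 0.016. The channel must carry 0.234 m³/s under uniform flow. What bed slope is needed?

For a circular section of diameter D = 1.01 m at depth y = 0.381 m, the central angle is θ = 2 arccos(1 − 2y/D) = 2.645 rad. Then A = (D²/8)(θ − sin θ) = 0.2766 m² and P = Dθ/2 = 1.336 m.
Hydraulic radius R = A/P = 0.2766/1.336 = 0.2071 m.
From Manning's equation, S = [nQ / (1 A R^(2/3))]² = [0.016 × 0.234 / (1 × 0.2766 × 0.2071^(2/3))]² = 0.0015.

S = 0.0015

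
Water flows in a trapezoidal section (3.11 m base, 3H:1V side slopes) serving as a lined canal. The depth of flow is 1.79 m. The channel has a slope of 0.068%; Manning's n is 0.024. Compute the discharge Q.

Q = 17.1 m³/s

With bottom width b = 3.11 m and side slope z = 3: A = (b + zy)y = (3.11 + 3×1.79)×1.79 = 15.18 m²; P = b + 2y√(1+z²) = 3.11 + 2×1.79×3.162 = 14.43 m.
Hydraulic radius R = A/P = 15.18/14.43 = 1.052 m.
Manning's equation: Q = (1/n) A R^(2/3) S^(1/2) = (1/0.024) × 15.18 × 1.052^(2/3) × 0.00068^(1/2) = 17.1 m³/s.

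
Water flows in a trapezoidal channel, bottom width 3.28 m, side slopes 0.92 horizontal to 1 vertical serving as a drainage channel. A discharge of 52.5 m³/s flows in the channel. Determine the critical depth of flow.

y_c = 2.36 m

At critical depth, Q² T / (g A³) = 1, i.e. A³/T = Q²/g = 52.5²/9.81 = 281.
At y = 1.81 m: A³/T = 108.5 — short.
At y = 2.36 m: A³/T = 279.3 — matches.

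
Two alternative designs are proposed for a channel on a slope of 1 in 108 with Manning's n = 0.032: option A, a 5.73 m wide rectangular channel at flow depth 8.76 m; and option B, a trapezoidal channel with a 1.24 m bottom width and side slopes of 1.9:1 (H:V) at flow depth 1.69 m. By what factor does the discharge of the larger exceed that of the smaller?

Channel A: Flow area A = b·y = 5.73 × 8.76 = 50.19 m². Wetted perimeter P = b + 2y = 5.73 + 2×8.76 = 23.25 m. Hydraulic radius R = A/P = 50.19/23.25 = 2.159 m. Q_A = (1/0.032)·50.19·2.159^(2/3)·√0.009259 = 252.1 m³/s.
Channel B: With bottom width b = 1.24 m and side slope z = 1.9: A = (b + zy)y = (1.24 + 1.9×1.69)×1.69 = 7.522 m²; P = b + 2y√(1+z²) = 1.24 + 2×1.69×2.147 = 8.497 m. Hydraulic radius R = A/P = 7.522/8.497 = 0.8853 m. Q_B = (1/0.032)·7.522·0.8853^(2/3)·√0.009259 = 20.85 m³/s.
The larger discharge is 252.1 m³/s and the smaller is 20.85 m³/s; the ratio is 12.1.

12.1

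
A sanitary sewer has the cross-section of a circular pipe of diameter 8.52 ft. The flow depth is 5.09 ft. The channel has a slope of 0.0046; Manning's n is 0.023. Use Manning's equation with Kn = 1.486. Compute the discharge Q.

For a circular section of diameter D = 8.52 ft at depth y = 5.09 ft, the central angle is θ = 2 arccos(1 − 2y/D) = 3.534 rad. Then A = (D²/8)(θ − sin θ) = 35.53 ft² and P = Dθ/2 = 15.05 ft.
Hydraulic radius R = A/P = 35.53/15.05 = 2.36 ft.
Manning's equation: Q = (1.486/n) A R^(2/3) S^(1/2) = (1.486/0.023) × 35.53 × 2.36^(2/3) × 0.0046^(1/2) = 276 ft³/s.

Q = 276 ft³/s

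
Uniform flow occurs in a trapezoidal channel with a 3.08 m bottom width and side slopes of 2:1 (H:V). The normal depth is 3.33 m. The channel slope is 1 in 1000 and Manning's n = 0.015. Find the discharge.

With bottom width b = 3.08 m and side slope z = 2: A = (b + zy)y = (3.08 + 2×3.33)×3.33 = 32.43 m²; P = b + 2y√(1+z²) = 3.08 + 2×3.33×2.236 = 17.97 m.
Hydraulic radius R = A/P = 32.43/17.97 = 1.805 m.
Manning's equation: Q = (1/n) A R^(2/3) S^(1/2) = (1/0.015) × 32.43 × 1.805^(2/3) × 0.001^(1/2) = 101 m³/s.

Q = 101 m³/s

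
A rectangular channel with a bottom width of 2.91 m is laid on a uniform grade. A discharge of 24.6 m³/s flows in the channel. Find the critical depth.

y_c = 1.94 m

For a rectangular channel, critical depth y_c = (q²/g)^(1/3) where q = Q/b = 24.6/2.91 = 8.454 m²/s.
So y_c = (8.454²/9.81)^(1/3) = 1.94 m.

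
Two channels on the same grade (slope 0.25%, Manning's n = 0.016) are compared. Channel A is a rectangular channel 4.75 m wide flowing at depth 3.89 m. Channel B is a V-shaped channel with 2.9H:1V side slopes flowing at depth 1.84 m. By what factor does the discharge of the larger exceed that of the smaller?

Channel A: Flow area A = b·y = 4.75 × 3.89 = 18.48 m². Wetted perimeter P = b + 2y = 4.75 + 2×3.89 = 12.53 m. Hydraulic radius R = A/P = 18.48/12.53 = 1.475 m. Q_A = (1/0.016)·18.48·1.475^(2/3)·√0.0025 = 74.81 m³/s.
Channel B: For a triangular section with side slope z = 2.9: A = zy² = 2.9×1.84² = 9.818 m²; P = 2y√(1+z²) = 2×1.84×3.068 = 11.29 m. Hydraulic radius R = A/P = 9.818/11.29 = 0.8697 m. Q_B = (1/0.016)·9.818·0.8697^(2/3)·√0.0025 = 27.96 m³/s.
The larger discharge is 74.81 m³/s and the smaller is 27.96 m³/s; the ratio is 2.68.

2.68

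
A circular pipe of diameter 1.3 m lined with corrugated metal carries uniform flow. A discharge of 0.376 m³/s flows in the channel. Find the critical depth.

y_c = 0.319 m

At critical depth, Q² T / (g A³) = 1, i.e. A³/T = Q²/g = 0.376²/9.81 = 0.01441.
Trying y = 0.352 m: A³/T = 0.02117 — too large.
Trying y = 0.248 m: A³/T = 0.005393 — too small.
Trying y = 0.319 m: A³/T = 0.01443 — ≈ 0.01441.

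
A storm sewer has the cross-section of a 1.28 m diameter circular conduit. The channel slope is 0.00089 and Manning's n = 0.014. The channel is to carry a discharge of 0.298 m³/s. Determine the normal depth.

y_n = 0.42 m

Manning's equation rearranged: A R^(2/3) = nQ / (1·√S) = 0.014 × 0.298 / (√0.00089) = 0.1398.
At y = 0.306 m: A R^(2/3) = 0.07545 — low.
At y = 0.454 m: A R^(2/3) = 0.1623 — high.
At y = 0.42 m: A R^(2/3) = 0.1401 — close enough.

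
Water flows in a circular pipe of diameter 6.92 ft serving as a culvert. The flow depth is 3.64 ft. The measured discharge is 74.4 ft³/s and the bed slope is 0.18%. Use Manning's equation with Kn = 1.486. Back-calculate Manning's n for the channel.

For a circular section of diameter D = 6.92 ft at depth y = 3.64 ft, the central angle is θ = 2 arccos(1 − 2y/D) = 3.246 rad. Then A = (D²/8)(θ − sin θ) = 20.05 ft² and P = Dθ/2 = 11.23 ft.
Hydraulic radius R = A/P = 20.05/11.23 = 1.785 ft.
Rearranging Manning's equation: n = (1.486/Q) A R^(2/3) S^(1/2) = (1.486/74.4) × 20.05 × 1.785^(2/3) × √0.0018 = 0.025.

n = 0.025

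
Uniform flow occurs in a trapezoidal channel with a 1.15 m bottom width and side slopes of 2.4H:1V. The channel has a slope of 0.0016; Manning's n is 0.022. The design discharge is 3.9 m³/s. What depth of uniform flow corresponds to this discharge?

y_n = 0.949 m

Manning's equation rearranged: A R^(2/3) = nQ / (1·√S) = 0.022 × 3.9 / (√0.0016) = 2.145.
Try y = 1.09 m: A R^(2/3) = 2.927 — over.
Try y = 0.784 m: A R^(2/3) = 1.405 — short.
Try y = 0.949 m: A R^(2/3) = 2.143 — ≈ 2.145.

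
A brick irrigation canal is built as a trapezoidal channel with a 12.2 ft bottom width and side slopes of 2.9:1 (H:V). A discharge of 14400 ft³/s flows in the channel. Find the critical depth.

At critical depth, Q² T / (g A³) = 1, i.e. A³/T = Q²/g = 14400²/32.2 = 6440000.
Trying y = 12 ft: A³/T = 2193000 — too small.
Trying y = 18.5 ft: A³/T = 15130000 — too large.
Trying y = 15.3 ft: A³/T = 6423000 — close enough.

y_c = 15.3 ft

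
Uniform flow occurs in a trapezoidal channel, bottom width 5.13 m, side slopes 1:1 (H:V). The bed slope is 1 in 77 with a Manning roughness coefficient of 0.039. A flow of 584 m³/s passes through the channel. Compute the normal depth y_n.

Manning's equation rearranged: A R^(2/3) = nQ / (1·√S) = 0.039 × 584 / (√0.01299) = 199.9.
Try y = 8.58 m: A R^(2/3) = 296.5 — too large.
Try y = 6.36 m: A R^(2/3) = 157.4 — too small.
Try y = 7.13 m: A R^(2/3) = 199.8 — matches.

y_n = 7.13 m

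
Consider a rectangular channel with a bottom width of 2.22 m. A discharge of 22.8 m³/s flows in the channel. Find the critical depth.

y_c = 2.21 m

For a rectangular channel, critical depth y_c = (q²/g)^(1/3) where q = Q/b = 22.8/2.22 = 10.27 m²/s.
So y_c = (10.27²/9.81)^(1/3) = 2.21 m.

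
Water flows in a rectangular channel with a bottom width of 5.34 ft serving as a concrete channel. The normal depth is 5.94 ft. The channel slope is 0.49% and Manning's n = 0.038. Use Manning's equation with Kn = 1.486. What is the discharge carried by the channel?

Q = 130 ft³/s

Flow area A = b·y = 5.34 × 5.94 = 31.72 ft². Wetted perimeter P = b + 2y = 5.34 + 2×5.94 = 17.22 ft.
Hydraulic radius R = A/P = 31.72/17.22 = 1.842 ft.
Manning's equation: Q = (1.486/n) A R^(2/3) S^(1/2) = (1.486/0.038) × 31.72 × 1.842^(2/3) × 0.0049^(1/2) = 130 ft³/s.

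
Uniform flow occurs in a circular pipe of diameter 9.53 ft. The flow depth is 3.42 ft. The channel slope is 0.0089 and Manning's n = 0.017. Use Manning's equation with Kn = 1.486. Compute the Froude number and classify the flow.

supercritical

For a circular section of diameter D = 9.53 ft at depth y = 3.42 ft, the central angle is θ = 2 arccos(1 − 2y/D) = 2.569 rad. Then A = (D²/8)(θ − sin θ) = 23.02 ft² and P = Dθ/2 = 12.24 ft.
Hydraulic radius R = A/P = 23.02/12.24 = 1.88 ft.
V = (1.486/n) R^(2/3) √S = (1.486/0.017) × 1.88^(2/3) × √0.0089 = 12.56 ft/s. Hydraulic depth D_h = A/T = 23.02/9.142 = 2.518 ft.
Froude number Fr = V/√(g·D_h) = 12.56/√(32.2×2.518) = 1.4, which is greater than 1, so the flow is supercritical.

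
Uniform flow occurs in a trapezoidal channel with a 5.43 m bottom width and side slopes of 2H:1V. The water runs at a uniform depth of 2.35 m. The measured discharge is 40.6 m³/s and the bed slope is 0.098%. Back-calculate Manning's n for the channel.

n = 0.024

With bottom width b = 5.43 m and side slope z = 2: A = (b + zy)y = (5.43 + 2×2.35)×2.35 = 23.81 m²; P = b + 2y√(1+z²) = 5.43 + 2×2.35×2.236 = 15.94 m.
Hydraulic radius R = A/P = 23.81/15.94 = 1.493 m.
Rearranging Manning's equation: n = (1/Q) A R^(2/3) S^(1/2) = (1/40.6) × 23.81 × 1.493^(2/3) × √0.00098 = 0.024.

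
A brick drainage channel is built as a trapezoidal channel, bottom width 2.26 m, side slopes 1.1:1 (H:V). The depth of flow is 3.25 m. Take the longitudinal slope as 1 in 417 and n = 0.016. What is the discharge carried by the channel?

Q = 79.1 m³/s

With bottom width b = 2.26 m and side slope z = 1.1: A = (b + zy)y = (2.26 + 1.1×3.25)×3.25 = 18.96 m²; P = b + 2y√(1+z²) = 2.26 + 2×3.25×1.487 = 11.92 m.
Hydraulic radius R = A/P = 18.96/11.92 = 1.591 m.
Manning's equation: Q = (1/n) A R^(2/3) S^(1/2) = (1/0.016) × 18.96 × 1.591^(2/3) × 0.002398^(1/2) = 79.1 m³/s.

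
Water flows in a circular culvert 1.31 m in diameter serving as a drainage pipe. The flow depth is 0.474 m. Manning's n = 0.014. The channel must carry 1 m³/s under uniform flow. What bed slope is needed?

S = 0.0061

For a circular section of diameter D = 1.31 m at depth y = 0.474 m, the central angle is θ = 2 arccos(1 − 2y/D) = 2.582 rad. Then A = (D²/8)(θ − sin θ) = 0.4399 m² and P = Dθ/2 = 1.691 m.
Hydraulic radius R = A/P = 0.4399/1.691 = 0.2601 m.
From Manning's equation, S = [nQ / (1 A R^(2/3))]² = [0.014 × 1 / (1 × 0.4399 × 0.2601^(2/3))]² = 0.0061.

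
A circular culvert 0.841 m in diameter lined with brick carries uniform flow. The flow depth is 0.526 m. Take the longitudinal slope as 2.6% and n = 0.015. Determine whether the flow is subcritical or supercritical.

For a circular section of diameter D = 0.841 m at depth y = 0.526 m, the central angle is θ = 2 arccos(1 − 2y/D) = 3.649 rad. Then A = (D²/8)(θ − sin θ) = 0.3655 m² and P = Dθ/2 = 1.534 m.
Hydraulic radius R = A/P = 0.3655/1.534 = 0.2382 m.
V = (1/n) R^(2/3) √S = (1/0.015) × 0.2382^(2/3) × √0.026 = 4.131 m/s. Hydraulic depth D_h = A/T = 0.3655/0.8141 = 0.449 m.
Froude number Fr = V/√(g·D_h) = 4.131/√(9.81×0.449) = 1.97, which is greater than 1, so the flow is supercritical.

supercritical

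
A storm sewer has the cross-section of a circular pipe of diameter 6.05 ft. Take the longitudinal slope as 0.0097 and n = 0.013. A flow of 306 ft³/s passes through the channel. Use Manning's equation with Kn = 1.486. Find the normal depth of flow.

Manning's equation rearranged: A R^(2/3) = nQ / (1.486·√S) = 0.013 × 306 / (1.486 × √0.0097) = 27.18.
Try y = 4.63 ft: A R^(2/3) = 35.34 — too large.
Try y = 3.31 ft: A R^(2/3) = 22 — too small.
Try y = 3.79 ft: A R^(2/3) = 27.16 — matches.

y_n = 3.79 ft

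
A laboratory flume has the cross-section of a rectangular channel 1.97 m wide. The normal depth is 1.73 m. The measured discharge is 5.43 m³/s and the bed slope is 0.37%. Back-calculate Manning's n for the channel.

Flow area A = b·y = 1.97 × 1.73 = 3.408 m². Wetted perimeter P = b + 2y = 1.97 + 2×1.73 = 5.43 m.
Hydraulic radius R = A/P = 3.408/5.43 = 0.6276 m.
Rearranging Manning's equation: n = (1/Q) A R^(2/3) S^(1/2) = (1/5.43) × 3.408 × 0.6276^(2/3) × √0.0037 = 0.028.

n = 0.028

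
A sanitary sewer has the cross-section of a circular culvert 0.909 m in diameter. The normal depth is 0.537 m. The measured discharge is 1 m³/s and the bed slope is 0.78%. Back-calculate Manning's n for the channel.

For a circular section of diameter D = 0.909 m at depth y = 0.537 m, the central angle is θ = 2 arccos(1 − 2y/D) = 3.507 rad. Then A = (D²/8)(θ − sin θ) = 0.3991 m² and P = Dθ/2 = 1.594 m.
Hydraulic radius R = A/P = 0.3991/1.594 = 0.2504 m.
Rearranging Manning's equation: n = (1/Q) A R^(2/3) S^(1/2) = (1/1) × 0.3991 × 0.2504^(2/3) × √0.0078 = 0.014.

n = 0.014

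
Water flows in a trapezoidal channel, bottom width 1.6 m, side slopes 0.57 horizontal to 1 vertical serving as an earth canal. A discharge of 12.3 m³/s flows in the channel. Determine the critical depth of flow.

At critical depth, Q² T / (g A³) = 1, i.e. A³/T = Q²/g = 12.3²/9.81 = 15.42.
Trying y = 1.74 m: A³/T = 25.59 — over.
Trying y = 1.3 m: A³/T = 9.145 — short.
Trying y = 1.51 m: A³/T = 15.44 — ≈ 15.42.

y_c = 1.51 m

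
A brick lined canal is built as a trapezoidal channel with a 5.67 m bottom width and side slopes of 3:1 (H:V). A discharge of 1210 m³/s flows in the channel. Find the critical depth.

At critical depth, Q² T / (g A³) = 1, i.e. A³/T = Q²/g = 1210²/9.81 = 149200.
Try y = 7.77 m: A³/T = 218300 — over.
Try y = 5.64 m: A³/T = 52350 — short.
Try y = 7.14 m: A³/T = 149200 — matches.

y_c = 7.14 m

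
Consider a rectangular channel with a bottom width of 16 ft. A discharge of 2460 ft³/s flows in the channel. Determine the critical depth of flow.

y_c = 9.02 ft

For a rectangular channel, critical depth y_c = (q²/g)^(1/3) where q = Q/b = 2460/16 = 153.8 ft²/s.
So y_c = (153.8²/32.2)^(1/3) = 9.02 ft.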